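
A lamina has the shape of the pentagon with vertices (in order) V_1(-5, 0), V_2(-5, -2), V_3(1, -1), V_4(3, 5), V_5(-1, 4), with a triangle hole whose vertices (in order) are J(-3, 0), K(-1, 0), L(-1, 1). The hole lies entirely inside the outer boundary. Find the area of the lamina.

Outer boundary:
Apply the shoelace (surveyor's) formula: 2A = Σ (x_i·y_{i+1} − x_{i+1}·y_i), indices taken mod 5.
Σ = (10) + (7) + (8) + (17) + (20) = 62
Area = |Σ|/2 = 31.
Hole:
Σ = (0) + (-1) + (3) = 2
Area = |Σ|/2 = 1.
Net area = 31 − 1 = 30.

30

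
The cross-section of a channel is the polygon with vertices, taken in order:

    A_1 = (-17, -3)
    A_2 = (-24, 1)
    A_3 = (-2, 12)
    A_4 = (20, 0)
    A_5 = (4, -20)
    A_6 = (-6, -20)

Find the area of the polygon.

768.5

A_1→A_2: (-17)(1) − (-24)(-3) = -89
A_2→A_3: (-24)(12) − (-2)(1) = -286
A_3→A_4: (-2)(0) − (20)(12) = -240
A_4→A_5: (20)(-20) − (4)(0) = -400
A_5→A_6: (4)(-20) − (-6)(-20) = -200
A_6→A_1: (-6)(-3) − (-17)(-20) = -322
Σ = -1537
Area = |Σ|/2 = 768.5.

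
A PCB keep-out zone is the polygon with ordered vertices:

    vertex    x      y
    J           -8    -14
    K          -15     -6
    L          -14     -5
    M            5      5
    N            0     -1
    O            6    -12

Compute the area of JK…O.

197.5

Apply the surveyor's formula: 2A = Σ (x_i·y_{i+1} − x_{i+1}·y_i), indices taken mod 6.
Σ = (-162) + (-9) + (-45) + (-5) + (6) + (-180) = -395
Area = |Σ|/2 = 197.5.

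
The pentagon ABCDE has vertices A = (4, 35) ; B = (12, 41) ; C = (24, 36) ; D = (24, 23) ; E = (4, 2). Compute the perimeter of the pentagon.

|AB| = √((8)² + (6)²) = √100 = 10
|BC| = √((12)² + (-5)²) = √169 = 13
|CD| = √((0)² + (-13)²) = √169 = 13
|DE| = √((-20)² + (-21)²) = √841 = 29
|EA| = √((0)² + (33)²) = √1089 = 33
Perimeter = 10 + 13 + 13 + 29 + 33 = 98.

98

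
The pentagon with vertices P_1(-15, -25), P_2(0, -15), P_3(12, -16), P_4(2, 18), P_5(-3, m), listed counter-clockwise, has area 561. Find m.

20

The doubled signed area Σ (x_i y_{i+1} − x_{i+1} y_i) is linear in m.
With m=0 it equals 782; the coefficient of m is 17 (from the two edges through P_5).
So 17·m + 782 = 2·561 = 1122 ⇒ m = 20.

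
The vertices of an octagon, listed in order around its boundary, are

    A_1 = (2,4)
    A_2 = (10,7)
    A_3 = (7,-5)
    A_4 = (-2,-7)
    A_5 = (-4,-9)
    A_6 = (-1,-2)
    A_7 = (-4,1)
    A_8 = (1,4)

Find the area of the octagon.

Apply Gauss's area formula: 2A = Σ (x_i·y_{i+1} − x_{i+1}·y_i), indices taken mod 8.
Cross-terms: -26, -99, -59, -10, -1, -9, -17, -4  ⇒  Σ = -225
Area = |Σ|/2 = 112.5.

112.5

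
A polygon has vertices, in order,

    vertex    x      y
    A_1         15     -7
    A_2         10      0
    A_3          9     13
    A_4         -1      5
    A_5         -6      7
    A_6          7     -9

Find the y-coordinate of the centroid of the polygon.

63/62

Apply the shoelace formula. First the cross-terms c_i = x_i·y_{i+1} − x_{i+1}·y_i:
  70, 130, 58, 23, 5, 86  ⇒  2A = 372, A = 186.
Then Σ (y_i + y_{i+1})·c_i = 1134, so ȳ = 1134 / (6·186) = 63/62.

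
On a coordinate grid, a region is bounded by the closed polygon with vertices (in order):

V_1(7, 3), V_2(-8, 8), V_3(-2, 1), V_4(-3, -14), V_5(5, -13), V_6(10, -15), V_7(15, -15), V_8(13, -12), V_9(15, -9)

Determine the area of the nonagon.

272

V_1→V_2: (7)(8) − (-8)(3) = 80
V_2→V_3: (-8)(1) − (-2)(8) = 8
V_3→V_4: (-2)(-14) − (-3)(1) = 31
V_4→V_5: (-3)(-13) − (5)(-14) = 109
V_5→V_6: (5)(-15) − (10)(-13) = 55
V_6→V_7: (10)(-15) − (15)(-15) = 75
V_7→V_8: (15)(-12) − (13)(-15) = 15
V_8→V_9: (13)(-9) − (15)(-12) = 63
V_9→V_1: (15)(3) − (7)(-9) = 108
Σ = 544
Area = |Σ|/2 = 272.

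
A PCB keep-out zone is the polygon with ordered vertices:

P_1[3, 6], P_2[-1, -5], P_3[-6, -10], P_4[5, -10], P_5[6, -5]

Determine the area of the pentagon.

Apply Gauss's area formula: 2A = Σ (x_i·y_{i+1} − x_{i+1}·y_i), indices taken mod 5.
Σ = (-9) + (-20) + (110) + (35) + (51) = 167
Area = |Σ|/2 = 83.5.

83.5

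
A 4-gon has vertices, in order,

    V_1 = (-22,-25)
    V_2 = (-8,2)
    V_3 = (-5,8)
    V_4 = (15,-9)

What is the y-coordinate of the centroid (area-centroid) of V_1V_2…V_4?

-2239/258

Apply the shoelace (surveyor's) formula. First the cross-terms c_i = x_i·y_{i+1} − x_{i+1}·y_i:
  -244, -54, -75, -573  ⇒  2A = -946, A = -473.
Then Σ (y_i + y_{i+1})·c_i = 24629, so ȳ = 24629 / (6·(-473)) = -2239/258.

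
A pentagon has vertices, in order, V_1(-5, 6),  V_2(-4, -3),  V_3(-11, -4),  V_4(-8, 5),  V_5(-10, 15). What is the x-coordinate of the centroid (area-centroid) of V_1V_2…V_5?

-7.2

Apply the surveyor's formula. First the cross-terms c_i = x_i·y_{i+1} − x_{i+1}·y_i:
  39, -17, -87, -70, 15  ⇒  2A = -120, A = -60.
Then Σ (x_i + x_{i+1})·c_i = 2592, so x̄ = 2592 / (6·(-60)) = -7.2.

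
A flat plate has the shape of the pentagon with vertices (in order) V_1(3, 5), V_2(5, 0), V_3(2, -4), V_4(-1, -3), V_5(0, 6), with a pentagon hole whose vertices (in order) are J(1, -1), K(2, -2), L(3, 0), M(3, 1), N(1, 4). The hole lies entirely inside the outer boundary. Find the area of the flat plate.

32

Outer boundary:
Σ = (-25) + (-20) + (-10) + (-6) + (-18) = -79
Area = |Σ|/2 = 39.5.
Hole:
J→K: (1)(-2) − (2)(-1) = 0
K→L: (2)(0) − (3)(-2) = 6
L→M: (3)(1) − (3)(0) = 3
M→N: (3)(4) − (1)(1) = 11
N→J: (1)(-1) − (1)(4) = -5
Σ = 15
Area = |Σ|/2 = 7.5.
Net area = 39.5 − 7.5 = 32.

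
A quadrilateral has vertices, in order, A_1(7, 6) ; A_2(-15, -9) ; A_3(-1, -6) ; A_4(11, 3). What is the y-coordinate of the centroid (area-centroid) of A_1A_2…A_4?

Apply Gauss's area formula. First the cross-terms c_i = x_i·y_{i+1} − x_{i+1}·y_i:
  27, 81, 63, 45  ⇒  2A = 216, A = 108.
Then Σ (y_i + y_{i+1})·c_i = -1080, so ȳ = -1080 / (6·108) = -5/3.

-5/3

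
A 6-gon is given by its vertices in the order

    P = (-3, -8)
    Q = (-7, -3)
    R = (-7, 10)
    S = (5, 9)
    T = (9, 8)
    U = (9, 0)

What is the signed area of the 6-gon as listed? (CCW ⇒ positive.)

-218

Apply Gauss's area formula: 2A = Σ (x_i·y_{i+1} − x_{i+1}·y_i), indices taken mod 6.
Σ = (-47) + (-91) + (-113) + (-41) + (-72) + (-72) = -436
Signed area = Σ/2 = -218 (negative ⇒ clockwise traversal).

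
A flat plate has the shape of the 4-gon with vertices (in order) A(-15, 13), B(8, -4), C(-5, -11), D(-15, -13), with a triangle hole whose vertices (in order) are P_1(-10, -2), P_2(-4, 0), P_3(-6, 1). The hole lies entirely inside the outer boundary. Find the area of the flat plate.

316

Outer boundary:
Cross-terms: -44, -108, -100, -390  ⇒  Σ = -642
Area = |Σ|/2 = 321.
Hole:
P_1→P_2: (-10)(0) − (-4)(-2) = -8
P_2→P_3: (-4)(1) − (-6)(0) = -4
P_3→P_1: (-6)(-2) − (-10)(1) = 22
Σ = 10
Area = |Σ|/2 = 5.
Net area = 321 − 5 = 316.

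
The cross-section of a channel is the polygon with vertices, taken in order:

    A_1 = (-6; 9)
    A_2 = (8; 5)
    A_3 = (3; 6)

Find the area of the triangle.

Σ = (-102) + (33) + (63) = -6
Area = |Σ|/2 = 3.

3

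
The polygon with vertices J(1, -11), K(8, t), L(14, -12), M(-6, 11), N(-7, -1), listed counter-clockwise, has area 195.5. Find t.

-12

Write out the shoelace sum; only the two edges meeting at K involve t:
2·Area = [(1·t − 8·(-11)) + (8·(-12) − 14·t)] + 243
       = -13·t + 235 = 391
⇒ t = -12.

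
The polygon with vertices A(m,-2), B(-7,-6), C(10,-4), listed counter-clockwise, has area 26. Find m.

1

The doubled signed area Σ (x_i y_{i+1} − x_{i+1} y_i) is linear in m.
With m=0 it equals 54; the coefficient of m is -2 (from the two edges through A).
So -2·m + 54 = 2·26 = 52 ⇒ m = 1.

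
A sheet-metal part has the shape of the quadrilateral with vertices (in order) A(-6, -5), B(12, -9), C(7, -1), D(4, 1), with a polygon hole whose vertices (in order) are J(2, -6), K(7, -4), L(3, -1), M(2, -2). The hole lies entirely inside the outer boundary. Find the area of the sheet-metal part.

Outer boundary:
Σ = (114) + (51) + (11) + (-14) = 162
Area = |Σ|/2 = 81.
Hole:
Apply Gauss's area formula: 2A = Σ (x_i·y_{i+1} − x_{i+1}·y_i), indices taken mod 4.
Cross-terms: 34, 5, -4, -8  ⇒  Σ = 27
Area = |Σ|/2 = 13.5.
Net area = 81 − 13.5 = 67.5.

67.5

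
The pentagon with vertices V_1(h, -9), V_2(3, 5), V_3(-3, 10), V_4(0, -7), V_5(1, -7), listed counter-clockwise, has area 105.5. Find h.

10

Write out the shoelace sum; only the two edges meeting at V_1 involve h:
2·Area = [(1·(-9) − h·(-7)) + (h·5 − 3·(-9))] + 73
       = 12·h + 91 = 211
⇒ h = 10.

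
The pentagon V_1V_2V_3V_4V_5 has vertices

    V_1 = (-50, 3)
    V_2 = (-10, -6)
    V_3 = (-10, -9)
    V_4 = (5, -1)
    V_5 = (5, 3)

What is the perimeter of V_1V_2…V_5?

|V_1V_2| = √((40)² + (-9)²) = √1681 = 41
|V_2V_3| = √((0)² + (-3)²) = √9 = 3
|V_3V_4| = √((15)² + (8)²) = √289 = 17
|V_4V_5| = √((0)² + (4)²) = √16 = 4
|V_5V_1| = √((-55)² + (0)²) = √3025 = 55
Perimeter = 41 + 3 + 17 + 4 + 55 = 120.

120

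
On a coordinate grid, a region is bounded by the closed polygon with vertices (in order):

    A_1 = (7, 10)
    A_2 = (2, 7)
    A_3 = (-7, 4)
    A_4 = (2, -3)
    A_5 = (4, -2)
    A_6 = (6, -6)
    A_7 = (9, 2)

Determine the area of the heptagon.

118.5

Apply the shoelace formula: 2A = Σ (x_i·y_{i+1} − x_{i+1}·y_i), indices taken mod 7.
Σ = (29) + (57) + (13) + (8) + (-12) + (66) + (76) = 237
Area = |Σ|/2 = 118.5.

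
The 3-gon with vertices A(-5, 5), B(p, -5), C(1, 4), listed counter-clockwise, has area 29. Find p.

The doubled signed area Σ (x_i y_{i+1} − x_{i+1} y_i) is linear in p.
With p=0 it equals 55; the coefficient of p is -1 (from the two edges through B).
So -1·p + 55 = 2·29 = 58 ⇒ p = -3.

-3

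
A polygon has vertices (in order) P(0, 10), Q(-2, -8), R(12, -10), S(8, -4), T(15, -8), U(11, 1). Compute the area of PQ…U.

188.5

Apply Gauss's area formula: 2A = Σ (x_i·y_{i+1} − x_{i+1}·y_i), indices taken mod 6.
Σ = (20) + (116) + (32) + (-4) + (103) + (110) = 377
Area = |Σ|/2 = 188.5.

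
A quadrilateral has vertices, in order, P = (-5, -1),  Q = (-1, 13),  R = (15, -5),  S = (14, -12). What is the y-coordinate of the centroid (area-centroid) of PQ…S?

-13/33

Apply the surveyor's formula. First the cross-terms c_i = x_i·y_{i+1} − x_{i+1}·y_i:
  -66, -190, -110, -74  ⇒  2A = -440, A = -220.
Then Σ (y_i + y_{i+1})·c_i = 520, so ȳ = 520 / (6·(-220)) = -13/33.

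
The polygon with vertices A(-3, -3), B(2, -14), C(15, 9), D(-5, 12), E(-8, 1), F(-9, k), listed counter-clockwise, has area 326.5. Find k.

-5

Write out the shoelace sum; only the two edges meeting at F involve k:
2·Area = [((-8)·k − (-9)·1) + ((-9)·(-3) − (-3)·k)] + 592
       = -5·k + 628 = 653
⇒ k = -5.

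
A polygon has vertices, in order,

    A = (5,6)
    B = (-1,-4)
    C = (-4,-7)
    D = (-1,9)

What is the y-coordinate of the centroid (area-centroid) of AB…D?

Apply the shoelace formula. First the cross-terms c_i = x_i·y_{i+1} − x_{i+1}·y_i:
  -14, -9, -43, -51  ⇒  2A = -117, A = -58.5.
Then Σ (y_i + y_{i+1})·c_i = -780, so ȳ = -780 / (6·(-58.5)) = 20/9.

20/9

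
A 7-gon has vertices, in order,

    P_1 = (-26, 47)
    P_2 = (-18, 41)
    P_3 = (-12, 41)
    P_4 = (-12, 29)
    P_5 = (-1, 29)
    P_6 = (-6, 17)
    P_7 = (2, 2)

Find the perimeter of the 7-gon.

|P_1P_2| = √((8)² + (-6)²) = √100 = 10
|P_2P_3| = √((6)² + (0)²) = √36 = 6
|P_3P_4| = √((0)² + (-12)²) = √144 = 12
|P_4P_5| = √((11)² + (0)²) = √121 = 11
|P_5P_6| = √((-5)² + (-12)²) = √169 = 13
|P_6P_7| = √((8)² + (-15)²) = √289 = 17
|P_7P_1| = √((-28)² + (45)²) = √2809 = 53
Perimeter = 10 + 6 + 12 + 11 + 13 + 17 + 53 = 122.

122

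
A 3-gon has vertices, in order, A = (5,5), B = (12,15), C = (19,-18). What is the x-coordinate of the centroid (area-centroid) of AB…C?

12

Apply the shoelace formula. First the cross-terms c_i = x_i·y_{i+1} − x_{i+1}·y_i:
  15, -501, 185  ⇒  2A = -301, A = -150.5.
Then Σ (x_i + x_{i+1})·c_i = -10836, so x̄ = -10836 / (6·(-150.5)) = 12.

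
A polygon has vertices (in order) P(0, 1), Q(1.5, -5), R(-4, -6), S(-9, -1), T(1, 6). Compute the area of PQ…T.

66.25

Apply the surveyor's formula: 2A = Σ (x_i·y_{i+1} − x_{i+1}·y_i), indices taken mod 5.
Σ = (-1.5) + (-29) + (-50) + (-53) + (1) = -132.5
Area = |Σ|/2 = 66.25.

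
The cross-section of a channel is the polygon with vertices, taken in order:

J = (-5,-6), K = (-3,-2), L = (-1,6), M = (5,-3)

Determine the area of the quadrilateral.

50

Apply the shoelace (surveyor's) formula: 2A = Σ (x_i·y_{i+1} − x_{i+1}·y_i), indices taken mod 4.
Cross-terms: -8, -20, -27, -45  ⇒  Σ = -100
Area = |Σ|/2 = 50.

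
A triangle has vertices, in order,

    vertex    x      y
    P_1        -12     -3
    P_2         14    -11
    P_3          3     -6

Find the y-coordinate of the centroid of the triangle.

Apply the shoelace (surveyor's) formula. First the cross-terms c_i = x_i·y_{i+1} − x_{i+1}·y_i:
  174, -51, -81  ⇒  2A = 42, A = 21.
Then Σ (y_i + y_{i+1})·c_i = -840, so ȳ = -840 / (6·21) = -20/3.

-20/3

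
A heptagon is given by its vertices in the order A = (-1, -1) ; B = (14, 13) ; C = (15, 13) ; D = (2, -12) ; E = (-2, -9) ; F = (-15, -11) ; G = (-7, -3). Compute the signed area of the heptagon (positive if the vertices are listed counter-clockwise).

Cross-terms: 1, -13, -206, -42, -113, -32, 4  ⇒  Σ = -401
Signed area = Σ/2 = -200.5 (negative ⇒ clockwise traversal).

-200.5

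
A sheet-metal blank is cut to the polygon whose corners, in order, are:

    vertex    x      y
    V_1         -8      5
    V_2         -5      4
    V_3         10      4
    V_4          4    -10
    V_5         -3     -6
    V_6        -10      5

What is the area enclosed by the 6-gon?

161

Σ = (-7) + (-60) + (-116) + (-54) + (-75) + (-10) = -322
Area = |Σ|/2 = 161.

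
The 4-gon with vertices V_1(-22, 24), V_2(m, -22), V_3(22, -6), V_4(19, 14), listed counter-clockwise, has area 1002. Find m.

5

Write out the shoelace sum; only the two edges meeting at V_2 involve m:
2·Area = [((-22)·(-22) − m·24) + (m·(-6) − 22·(-22))] + 1186
       = -30·m + 2154 = 2004
⇒ m = 5.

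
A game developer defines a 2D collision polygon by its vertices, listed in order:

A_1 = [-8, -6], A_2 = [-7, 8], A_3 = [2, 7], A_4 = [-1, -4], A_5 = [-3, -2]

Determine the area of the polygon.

90

Apply the shoelace formula: 2A = Σ (x_i·y_{i+1} − x_{i+1}·y_i), indices taken mod 5.
Σ = (-106) + (-65) + (-1) + (-10) + (2) = -180
Area = |Σ|/2 = 90.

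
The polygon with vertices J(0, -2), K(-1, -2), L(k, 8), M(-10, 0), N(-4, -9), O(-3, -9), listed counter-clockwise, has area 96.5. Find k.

9

The doubled signed area Σ (x_i y_{i+1} − x_{i+1} y_i) is linear in k.
With k=0 it equals 175; the coefficient of k is 2 (from the two edges through L).
So 2·k + 175 = 2·96.5 = 193 ⇒ k = 9.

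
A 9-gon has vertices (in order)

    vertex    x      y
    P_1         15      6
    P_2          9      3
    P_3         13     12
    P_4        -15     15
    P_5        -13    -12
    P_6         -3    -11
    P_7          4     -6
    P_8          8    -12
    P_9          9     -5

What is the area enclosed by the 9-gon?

Σ = (-9) + (69) + (375) + (375) + (107) + (62) + (0) + (68) + (129) = 1176
Area = |Σ|/2 = 588.

588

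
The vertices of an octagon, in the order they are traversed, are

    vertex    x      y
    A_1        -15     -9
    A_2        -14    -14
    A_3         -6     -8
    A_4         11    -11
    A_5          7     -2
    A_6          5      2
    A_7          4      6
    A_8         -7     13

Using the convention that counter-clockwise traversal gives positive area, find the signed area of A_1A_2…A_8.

359.5

Apply the shoelace (surveyor's) formula: 2A = Σ (x_i·y_{i+1} − x_{i+1}·y_i), indices taken mod 8.
Σ = (84) + (28) + (154) + (55) + (24) + (22) + (94) + (258) = 719
Signed area = Σ/2 = 359.5 (positive ⇒ counter-clockwise traversal).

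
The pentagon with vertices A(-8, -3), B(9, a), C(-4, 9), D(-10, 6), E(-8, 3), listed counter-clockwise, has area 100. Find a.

The doubled signed area Σ (x_i y_{i+1} − x_{i+1} y_i) is linear in a.
With a=0 it equals 240; the coefficient of a is -4 (from the two edges through B).
So -4·a + 240 = 2·100 = 200 ⇒ a = 10.

10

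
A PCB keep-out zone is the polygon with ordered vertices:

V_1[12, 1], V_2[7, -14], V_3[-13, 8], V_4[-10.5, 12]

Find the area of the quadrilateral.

263.75

V_1→V_2: (12)(-14) − (7)(1) = -175
V_2→V_3: (7)(8) − (-13)(-14) = -126
V_3→V_4: (-13)(12) − (-10.5)(8) = -72
V_4→V_1: (-10.5)(1) − (12)(12) = -154.5
Σ = -527.5
Area = |Σ|/2 = 263.75.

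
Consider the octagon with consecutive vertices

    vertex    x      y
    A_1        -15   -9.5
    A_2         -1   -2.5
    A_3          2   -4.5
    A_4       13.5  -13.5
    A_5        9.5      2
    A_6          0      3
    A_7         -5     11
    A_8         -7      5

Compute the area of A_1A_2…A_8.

231.75

A_1→A_2: (-15)(-2.5) − (-1)(-9.5) = 28
A_2→A_3: (-1)(-4.5) − (2)(-2.5) = 9.5
A_3→A_4: (2)(-13.5) − (13.5)(-4.5) = 33.75
A_4→A_5: (13.5)(2) − (9.5)(-13.5) = 155.25
A_5→A_6: (9.5)(3) − (0)(2) = 28.5
A_6→A_7: (0)(11) − (-5)(3) = 15
A_7→A_8: (-5)(5) − (-7)(11) = 52
A_8→A_1: (-7)(-9.5) − (-15)(5) = 141.5
Σ = 463.5
Area = |Σ|/2 = 231.75.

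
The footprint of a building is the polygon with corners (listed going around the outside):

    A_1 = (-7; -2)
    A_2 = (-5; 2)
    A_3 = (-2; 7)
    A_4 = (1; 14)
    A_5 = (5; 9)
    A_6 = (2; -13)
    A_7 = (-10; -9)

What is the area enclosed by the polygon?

Cross-terms: -24, -31, -35, -61, -83, -148, -43  ⇒  Σ = -425
Area = |Σ|/2 = 212.5.

212.5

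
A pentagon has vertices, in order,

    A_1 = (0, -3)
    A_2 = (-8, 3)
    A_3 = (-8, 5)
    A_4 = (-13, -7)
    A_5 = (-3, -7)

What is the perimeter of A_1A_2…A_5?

|A_1A_2| = √((-8)² + (6)²) = √100 = 10
|A_2A_3| = √((0)² + (2)²) = √4 = 2
|A_3A_4| = √((-5)² + (-12)²) = √169 = 13
|A_4A_5| = √((10)² + (0)²) = √100 = 10
|A_5A_1| = √((3)² + (4)²) = √25 = 5
Perimeter = 10 + 2 + 13 + 10 + 5 = 40.

40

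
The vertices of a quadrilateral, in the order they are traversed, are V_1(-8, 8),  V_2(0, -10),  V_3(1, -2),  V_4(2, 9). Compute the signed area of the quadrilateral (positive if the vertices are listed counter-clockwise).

95.5

V_1→V_2: (-8)(-10) − (0)(8) = 80
V_2→V_3: (0)(-2) − (1)(-10) = 10
V_3→V_4: (1)(9) − (2)(-2) = 13
V_4→V_1: (2)(8) − (-8)(9) = 88
Σ = 191
Signed area = Σ/2 = 95.5 (positive ⇒ counter-clockwise traversal).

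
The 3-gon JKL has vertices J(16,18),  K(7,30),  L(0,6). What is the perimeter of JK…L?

|JK| = √((-9)² + (12)²) = √225 = 15
|KL| = √((-7)² + (-24)²) = √625 = 25
|LJ| = √((16)² + (12)²) = √400 = 20
Perimeter = 15 + 25 + 20 = 60.

60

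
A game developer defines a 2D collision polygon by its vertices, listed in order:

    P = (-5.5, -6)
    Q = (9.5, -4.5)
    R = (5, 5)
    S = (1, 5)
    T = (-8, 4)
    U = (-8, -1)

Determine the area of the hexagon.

Apply the surveyor's formula: 2A = Σ (x_i·y_{i+1} − x_{i+1}·y_i), indices taken mod 6.
Cross-terms: 81.75, 70, 20, 44, 40, 42.5  ⇒  Σ = 298.25
Area = |Σ|/2 = 149.125.

149.125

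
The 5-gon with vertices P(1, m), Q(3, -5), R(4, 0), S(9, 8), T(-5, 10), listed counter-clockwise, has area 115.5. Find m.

-8

Write out the shoelace sum; only the two edges meeting at P involve m:
2·Area = [((-5)·m − 1·10) + (1·(-5) − 3·m)] + 182
       = -8·m + 167 = 231
⇒ m = -8.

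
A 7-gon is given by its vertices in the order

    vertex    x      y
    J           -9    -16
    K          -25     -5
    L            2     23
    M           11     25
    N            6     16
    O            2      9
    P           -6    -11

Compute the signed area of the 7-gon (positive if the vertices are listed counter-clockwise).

-523

Apply the shoelace (surveyor's) formula: 2A = Σ (x_i·y_{i+1} − x_{i+1}·y_i), indices taken mod 7.
Σ = (-355) + (-565) + (-203) + (26) + (22) + (32) + (-3) = -1046
Signed area = Σ/2 = -523 (negative ⇒ clockwise traversal).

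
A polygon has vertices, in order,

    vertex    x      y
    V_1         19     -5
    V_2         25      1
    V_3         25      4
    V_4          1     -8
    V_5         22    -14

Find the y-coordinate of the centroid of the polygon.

Apply Gauss's area formula. First the cross-terms c_i = x_i·y_{i+1} − x_{i+1}·y_i:
  144, 75, -204, 162, 156  ⇒  2A = 333, A = 166.5.
Then Σ (y_i + y_{i+1})·c_i = -5913, so ȳ = -5913 / (6·166.5) = -219/37.

-219/37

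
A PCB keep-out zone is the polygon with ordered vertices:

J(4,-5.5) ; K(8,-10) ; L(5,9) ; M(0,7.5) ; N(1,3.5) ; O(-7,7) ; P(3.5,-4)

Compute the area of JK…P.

Apply the shoelace formula: 2A = Σ (x_i·y_{i+1} − x_{i+1}·y_i), indices taken mod 7.
Cross-terms: 4, 122, 37.5, -7.5, 31.5, 3.5, -3.25  ⇒  Σ = 187.75
Area = |Σ|/2 = 93.875.

93.875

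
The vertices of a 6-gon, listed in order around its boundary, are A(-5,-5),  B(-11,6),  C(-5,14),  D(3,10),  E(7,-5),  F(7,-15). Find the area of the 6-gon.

283

Σ = (-85) + (-124) + (-92) + (-85) + (-70) + (-110) = -566
Area = |Σ|/2 = 283.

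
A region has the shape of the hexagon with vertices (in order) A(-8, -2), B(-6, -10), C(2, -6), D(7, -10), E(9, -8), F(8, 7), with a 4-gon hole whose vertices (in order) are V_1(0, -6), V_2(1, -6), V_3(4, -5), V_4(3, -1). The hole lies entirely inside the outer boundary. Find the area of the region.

164.5

Outer boundary:
Σ = (68) + (56) + (22) + (34) + (127) + (40) = 347
Area = |Σ|/2 = 173.5.
Hole:
Apply the shoelace (surveyor's) formula: 2A = Σ (x_i·y_{i+1} − x_{i+1}·y_i), indices taken mod 4.
Cross-terms: 6, 19, 11, -18  ⇒  Σ = 18
Area = |Σ|/2 = 9.
Net area = 173.5 − 9 = 164.5.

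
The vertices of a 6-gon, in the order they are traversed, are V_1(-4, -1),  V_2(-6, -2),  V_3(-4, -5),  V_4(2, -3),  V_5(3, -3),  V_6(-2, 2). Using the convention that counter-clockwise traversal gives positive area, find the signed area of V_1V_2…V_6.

Σ = (2) + (22) + (22) + (3) + (0) + (10) = 59
Signed area = Σ/2 = 29.5 (positive ⇒ counter-clockwise traversal).

29.5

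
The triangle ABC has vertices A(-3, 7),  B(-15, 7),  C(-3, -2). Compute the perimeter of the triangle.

|AB| = √((-12)² + (0)²) = √144 = 12
|BC| = √((12)² + (-9)²) = √225 = 15
|CA| = √((0)² + (9)²) = √81 = 9
Perimeter = 12 + 15 + 9 = 36.

36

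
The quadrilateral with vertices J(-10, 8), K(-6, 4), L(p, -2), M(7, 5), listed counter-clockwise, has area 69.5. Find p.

-1

Write out the shoelace sum; only the two edges meeting at L involve p:
2·Area = [((-6)·(-2) − p·4) + (p·5 − 7·(-2))] + 114
       = 1·p + 140 = 139
⇒ p = -1.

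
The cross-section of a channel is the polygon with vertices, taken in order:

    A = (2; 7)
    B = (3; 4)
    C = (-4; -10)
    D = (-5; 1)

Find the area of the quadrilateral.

59

Apply the shoelace formula: 2A = Σ (x_i·y_{i+1} − x_{i+1}·y_i), indices taken mod 4.
A→B: (2)(4) − (3)(7) = -13
B→C: (3)(-10) − (-4)(4) = -14
C→D: (-4)(1) − (-5)(-10) = -54
D→A: (-5)(7) − (2)(1) = -37
Σ = -118
Area = |Σ|/2 = 59.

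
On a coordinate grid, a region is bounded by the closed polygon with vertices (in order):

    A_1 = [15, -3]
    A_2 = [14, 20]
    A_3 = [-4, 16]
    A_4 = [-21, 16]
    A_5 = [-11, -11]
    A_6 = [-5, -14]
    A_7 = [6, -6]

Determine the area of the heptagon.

805

Apply the shoelace formula: 2A = Σ (x_i·y_{i+1} − x_{i+1}·y_i), indices taken mod 7.
Σ = (342) + (304) + (272) + (407) + (99) + (114) + (72) = 1610
Area = |Σ|/2 = 805.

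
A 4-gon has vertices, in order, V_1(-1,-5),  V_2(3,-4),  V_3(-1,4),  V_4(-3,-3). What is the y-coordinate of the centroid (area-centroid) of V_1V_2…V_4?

Apply Gauss's area formula. First the cross-terms c_i = x_i·y_{i+1} − x_{i+1}·y_i:
  19, 8, 15, 12  ⇒  2A = 54, A = 27.
Then Σ (y_i + y_{i+1})·c_i = -252, so ȳ = -252 / (6·27) = -14/9.

-14/9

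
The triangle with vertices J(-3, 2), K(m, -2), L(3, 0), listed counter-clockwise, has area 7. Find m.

The doubled signed area Σ (x_i y_{i+1} − x_{i+1} y_i) is linear in m.
With m=0 it equals 18; the coefficient of m is -2 (from the two edges through K).
So -2·m + 18 = 2·7 = 14 ⇒ m = 2.

2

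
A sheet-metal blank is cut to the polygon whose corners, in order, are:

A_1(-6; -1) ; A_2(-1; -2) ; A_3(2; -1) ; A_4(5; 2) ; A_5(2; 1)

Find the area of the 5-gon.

15

Apply Gauss's area formula: 2A = Σ (x_i·y_{i+1} − x_{i+1}·y_i), indices taken mod 5.
Cross-terms: 11, 5, 9, 1, 4  ⇒  Σ = 30
Area = |Σ|/2 = 15.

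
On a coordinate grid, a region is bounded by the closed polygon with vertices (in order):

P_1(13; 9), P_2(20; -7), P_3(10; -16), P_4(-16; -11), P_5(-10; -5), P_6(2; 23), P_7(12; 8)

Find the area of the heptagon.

Σ = (-271) + (-250) + (-366) + (-30) + (-220) + (-260) + (4) = -1393
Area = |Σ|/2 = 696.5.

696.5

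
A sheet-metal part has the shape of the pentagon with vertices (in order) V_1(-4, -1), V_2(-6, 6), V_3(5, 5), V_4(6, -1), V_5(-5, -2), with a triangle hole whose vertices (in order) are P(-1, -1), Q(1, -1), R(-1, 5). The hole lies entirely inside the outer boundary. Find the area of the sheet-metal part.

66.5

Outer boundary:
V_1→V_2: (-4)(6) − (-6)(-1) = -30
V_2→V_3: (-6)(5) − (5)(6) = -60
V_3→V_4: (5)(-1) − (6)(5) = -35
V_4→V_5: (6)(-2) − (-5)(-1) = -17
V_5→V_1: (-5)(-1) − (-4)(-2) = -3
Σ = -145
Area = |Σ|/2 = 72.5.
Hole:
Apply the shoelace formula: 2A = Σ (x_i·y_{i+1} − x_{i+1}·y_i), indices taken mod 3.
P→Q: (-1)(-1) − (1)(-1) = 2
Q→R: (1)(5) − (-1)(-1) = 4
R→P: (-1)(-1) − (-1)(5) = 6
Σ = 12
Area = |Σ|/2 = 6.
Net area = 72.5 − 6 = 66.5.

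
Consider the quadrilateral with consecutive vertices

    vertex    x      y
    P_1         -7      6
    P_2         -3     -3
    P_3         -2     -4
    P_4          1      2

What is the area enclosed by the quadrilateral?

32.5

Σ = (39) + (6) + (0) + (20) = 65
Area = |Σ|/2 = 32.5.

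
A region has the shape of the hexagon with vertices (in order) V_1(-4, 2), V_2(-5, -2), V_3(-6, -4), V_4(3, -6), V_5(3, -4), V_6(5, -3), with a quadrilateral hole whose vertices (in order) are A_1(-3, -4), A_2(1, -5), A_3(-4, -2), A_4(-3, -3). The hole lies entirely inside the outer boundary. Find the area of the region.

41.5

Outer boundary:
Σ = (18) + (8) + (48) + (6) + (11) + (-2) = 89
Area = |Σ|/2 = 44.5.
Hole:
Cross-terms: 19, -22, 6, 3  ⇒  Σ = 6
Area = |Σ|/2 = 3.
Net area = 44.5 − 3 = 41.5.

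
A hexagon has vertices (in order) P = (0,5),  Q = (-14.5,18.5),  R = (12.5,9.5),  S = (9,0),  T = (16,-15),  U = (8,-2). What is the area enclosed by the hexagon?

Cross-terms: 72.5, -369, -85.5, -135, 88, 40  ⇒  Σ = -389
Area = |Σ|/2 = 194.5.

194.5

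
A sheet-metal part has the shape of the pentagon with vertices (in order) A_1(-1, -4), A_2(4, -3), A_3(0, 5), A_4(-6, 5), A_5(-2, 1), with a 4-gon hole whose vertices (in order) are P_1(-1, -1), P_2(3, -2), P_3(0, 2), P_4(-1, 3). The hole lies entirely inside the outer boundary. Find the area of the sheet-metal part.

Outer boundary:
Apply the surveyor's formula: 2A = Σ (x_i·y_{i+1} − x_{i+1}·y_i), indices taken mod 5.
Σ = (19) + (20) + (30) + (4) + (9) = 82
Area = |Σ|/2 = 41.
Hole:
Σ = (5) + (6) + (2) + (4) = 17
Area = |Σ|/2 = 8.5.
Net area = 41 − 8.5 = 32.5.

32.5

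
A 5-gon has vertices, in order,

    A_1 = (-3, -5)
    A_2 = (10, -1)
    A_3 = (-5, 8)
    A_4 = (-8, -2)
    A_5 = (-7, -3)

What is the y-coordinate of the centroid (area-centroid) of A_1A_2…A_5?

Apply the surveyor's formula. First the cross-terms c_i = x_i·y_{i+1} − x_{i+1}·y_i:
  53, 75, 74, 10, 26  ⇒  2A = 238, A = 119.
Then Σ (y_i + y_{i+1})·c_i = 393, so ȳ = 393 / (6·119) = 131/238.

131/238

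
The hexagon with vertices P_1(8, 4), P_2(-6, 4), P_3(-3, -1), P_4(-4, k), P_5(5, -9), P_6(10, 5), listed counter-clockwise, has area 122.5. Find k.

-3

The doubled signed area Σ (x_i y_{i+1} − x_{i+1} y_i) is linear in k.
With k=0 it equals 221; the coefficient of k is -8 (from the two edges through P_4).
So -8·k + 221 = 2·122.5 = 245 ⇒ k = -3.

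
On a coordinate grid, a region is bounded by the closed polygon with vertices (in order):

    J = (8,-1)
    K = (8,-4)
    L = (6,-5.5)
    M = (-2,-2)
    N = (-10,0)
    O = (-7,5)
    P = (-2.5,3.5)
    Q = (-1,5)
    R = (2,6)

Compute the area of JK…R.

Apply Gauss's area formula: 2A = Σ (x_i·y_{i+1} − x_{i+1}·y_i), indices taken mod 9.
Σ = (-24) + (-20) + (-23) + (-20) + (-50) + (-12) + (-9) + (-16) + (-50) = -224
Area = |Σ|/2 = 112.

112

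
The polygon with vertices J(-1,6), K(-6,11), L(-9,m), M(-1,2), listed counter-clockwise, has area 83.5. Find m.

-13

The doubled signed area Σ (x_i y_{i+1} − x_{i+1} y_i) is linear in m.
With m=0 it equals 102; the coefficient of m is -5 (from the two edges through L).
So -5·m + 102 = 2·83.5 = 167 ⇒ m = -13.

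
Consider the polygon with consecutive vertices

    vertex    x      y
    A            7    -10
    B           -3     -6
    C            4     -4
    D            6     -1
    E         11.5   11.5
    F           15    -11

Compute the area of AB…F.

Cross-terms: -72, 36, 20, 80.5, -299, -73  ⇒  Σ = -307.5
Area = |Σ|/2 = 153.75.

153.75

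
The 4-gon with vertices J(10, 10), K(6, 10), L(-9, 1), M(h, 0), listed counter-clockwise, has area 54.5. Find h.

-3

The doubled signed area Σ (x_i y_{i+1} − x_{i+1} y_i) is linear in h.
With h=0 it equals 136; the coefficient of h is 9 (from the two edges through M).
So 9·h + 136 = 2·54.5 = 109 ⇒ h = -3.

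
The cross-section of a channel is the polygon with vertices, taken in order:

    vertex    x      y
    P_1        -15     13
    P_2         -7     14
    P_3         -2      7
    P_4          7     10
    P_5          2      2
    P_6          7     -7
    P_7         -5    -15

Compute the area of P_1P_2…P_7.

Apply Gauss's area formula: 2A = Σ (x_i·y_{i+1} − x_{i+1}·y_i), indices taken mod 7.
Cross-terms: -119, -21, -69, -6, -28, -140, -290  ⇒  Σ = -673
Area = |Σ|/2 = 336.5.

336.5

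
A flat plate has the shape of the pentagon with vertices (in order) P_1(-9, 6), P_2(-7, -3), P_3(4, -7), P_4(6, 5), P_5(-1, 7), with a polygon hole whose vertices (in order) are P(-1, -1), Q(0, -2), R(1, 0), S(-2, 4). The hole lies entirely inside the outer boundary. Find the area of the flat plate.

141

Outer boundary:
Σ = (69) + (61) + (62) + (47) + (57) = 296
Area = |Σ|/2 = 148.
Hole:
Apply the surveyor's formula: 2A = Σ (x_i·y_{i+1} − x_{i+1}·y_i), indices taken mod 4.
Σ = (2) + (2) + (4) + (6) = 14
Area = |Σ|/2 = 7.
Net area = 148 − 7 = 141.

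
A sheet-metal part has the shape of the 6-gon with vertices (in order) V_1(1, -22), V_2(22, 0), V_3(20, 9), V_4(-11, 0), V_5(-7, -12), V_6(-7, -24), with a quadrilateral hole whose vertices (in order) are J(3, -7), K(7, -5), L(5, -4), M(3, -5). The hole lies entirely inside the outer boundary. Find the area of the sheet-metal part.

581.5

Outer boundary:
Apply the surveyor's formula: 2A = Σ (x_i·y_{i+1} − x_{i+1}·y_i), indices taken mod 6.
Σ = (484) + (198) + (99) + (132) + (84) + (178) = 1175
Area = |Σ|/2 = 587.5.
Hole:
Apply Gauss's area formula: 2A = Σ (x_i·y_{i+1} − x_{i+1}·y_i), indices taken mod 4.
Σ = (34) + (-3) + (-13) + (-6) = 12
Area = |Σ|/2 = 6.
Net area = 587.5 − 6 = 581.5.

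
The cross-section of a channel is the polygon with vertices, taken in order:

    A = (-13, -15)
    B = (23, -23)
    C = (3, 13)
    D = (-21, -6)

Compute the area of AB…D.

752

Apply the shoelace (surveyor's) formula: 2A = Σ (x_i·y_{i+1} − x_{i+1}·y_i), indices taken mod 4.
Cross-terms: 644, 368, 255, 237  ⇒  Σ = 1504
Area = |Σ|/2 = 752.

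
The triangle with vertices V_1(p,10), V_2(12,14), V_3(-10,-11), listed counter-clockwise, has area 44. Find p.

12

The doubled signed area Σ (x_i y_{i+1} − x_{i+1} y_i) is linear in p.
With p=0 it equals -212; the coefficient of p is 25 (from the two edges through V_1).
So 25·p + -212 = 2·44 = 88 ⇒ p = 12.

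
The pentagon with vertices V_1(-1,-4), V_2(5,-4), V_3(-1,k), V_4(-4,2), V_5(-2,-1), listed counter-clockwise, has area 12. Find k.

The doubled signed area Σ (x_i y_{i+1} − x_{i+1} y_i) is linear in k.
With k=0 it equals 33; the coefficient of k is 9 (from the two edges through V_3).
So 9·k + 33 = 2·12 = 24 ⇒ k = -1.

-1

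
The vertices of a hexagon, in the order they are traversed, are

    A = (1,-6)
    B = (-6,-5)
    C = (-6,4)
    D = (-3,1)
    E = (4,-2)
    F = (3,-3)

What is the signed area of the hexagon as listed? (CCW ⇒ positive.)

-54

Apply the shoelace formula: 2A = Σ (x_i·y_{i+1} − x_{i+1}·y_i), indices taken mod 6.
Σ = (-41) + (-54) + (6) + (2) + (-6) + (-15) = -108
Signed area = Σ/2 = -54 (negative ⇒ clockwise traversal).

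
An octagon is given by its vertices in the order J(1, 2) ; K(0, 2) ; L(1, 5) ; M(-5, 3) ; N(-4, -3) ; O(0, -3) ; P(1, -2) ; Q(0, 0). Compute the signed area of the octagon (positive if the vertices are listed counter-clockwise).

35

Apply the surveyor's formula: 2A = Σ (x_i·y_{i+1} − x_{i+1}·y_i), indices taken mod 8.
Σ = (2) + (-2) + (28) + (27) + (12) + (3) + (0) + (0) = 70
Signed area = Σ/2 = 35 (positive ⇒ counter-clockwise traversal).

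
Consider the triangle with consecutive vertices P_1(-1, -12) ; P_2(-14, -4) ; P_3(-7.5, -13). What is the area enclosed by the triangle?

32.5

Apply the shoelace formula: 2A = Σ (x_i·y_{i+1} − x_{i+1}·y_i), indices taken mod 3.
P_1→P_2: (-1)(-4) − (-14)(-12) = -164
P_2→P_3: (-14)(-13) − (-7.5)(-4) = 152
P_3→P_1: (-7.5)(-12) − (-1)(-13) = 77
Σ = 65
Area = |Σ|/2 = 32.5.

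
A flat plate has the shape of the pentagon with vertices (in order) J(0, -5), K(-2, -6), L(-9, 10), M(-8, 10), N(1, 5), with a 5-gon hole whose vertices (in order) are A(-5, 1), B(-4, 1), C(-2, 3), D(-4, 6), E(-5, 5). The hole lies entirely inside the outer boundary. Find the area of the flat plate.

Outer boundary:
Apply Gauss's area formula: 2A = Σ (x_i·y_{i+1} − x_{i+1}·y_i), indices taken mod 5.
Cross-terms: -10, -74, -10, -50, -5  ⇒  Σ = -149
Area = |Σ|/2 = 74.5.
Hole:
Apply the shoelace (surveyor's) formula: 2A = Σ (x_i·y_{i+1} − x_{i+1}·y_i), indices taken mod 5.
Σ = (-1) + (-10) + (0) + (10) + (20) = 19
Area = |Σ|/2 = 9.5.
Net area = 74.5 − 9.5 = 65.

65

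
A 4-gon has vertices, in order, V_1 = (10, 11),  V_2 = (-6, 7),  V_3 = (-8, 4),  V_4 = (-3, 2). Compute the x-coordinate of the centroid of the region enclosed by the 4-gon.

Apply Gauss's area formula. First the cross-terms c_i = x_i·y_{i+1} − x_{i+1}·y_i:
  136, 32, -4, -53  ⇒  2A = 111, A = 55.5.
Then Σ (x_i + x_{i+1})·c_i = -231, so x̄ = -231 / (6·55.5) = -77/111.

-77/111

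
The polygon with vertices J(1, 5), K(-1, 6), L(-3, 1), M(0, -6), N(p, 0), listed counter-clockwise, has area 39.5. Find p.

3

The doubled signed area Σ (x_i y_{i+1} − x_{i+1} y_i) is linear in p.
With p=0 it equals 46; the coefficient of p is 11 (from the two edges through N).
So 11·p + 46 = 2·39.5 = 79 ⇒ p = 3.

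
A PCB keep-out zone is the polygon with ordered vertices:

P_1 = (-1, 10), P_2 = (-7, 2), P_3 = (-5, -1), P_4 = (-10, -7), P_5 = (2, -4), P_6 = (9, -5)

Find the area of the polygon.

137.5

Σ = (68) + (17) + (25) + (54) + (26) + (85) = 275
Area = |Σ|/2 = 137.5.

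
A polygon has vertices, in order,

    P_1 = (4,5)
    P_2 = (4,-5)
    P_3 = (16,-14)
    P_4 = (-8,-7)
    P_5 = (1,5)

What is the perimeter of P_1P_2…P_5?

|P_1P_2| = √((0)² + (-10)²) = √100 = 10
|P_2P_3| = √((12)² + (-9)²) = √225 = 15
|P_3P_4| = √((-24)² + (7)²) = √625 = 25
|P_4P_5| = √((9)² + (12)²) = √225 = 15
|P_5P_1| = √((3)² + (0)²) = √9 = 3
Perimeter = 10 + 15 + 25 + 15 + 3 = 68.

68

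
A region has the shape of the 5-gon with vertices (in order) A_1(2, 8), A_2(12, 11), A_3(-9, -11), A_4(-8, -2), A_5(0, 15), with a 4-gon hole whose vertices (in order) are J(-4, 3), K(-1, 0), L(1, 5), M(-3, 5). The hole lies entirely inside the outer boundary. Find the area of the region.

149

Outer boundary:
Apply Gauss's area formula: 2A = Σ (x_i·y_{i+1} − x_{i+1}·y_i), indices taken mod 5.
Σ = (-74) + (-33) + (-70) + (-120) + (-30) = -327
Area = |Σ|/2 = 163.5.
Hole:
Apply Gauss's area formula: 2A = Σ (x_i·y_{i+1} − x_{i+1}·y_i), indices taken mod 4.
Σ = (3) + (-5) + (20) + (11) = 29
Area = |Σ|/2 = 14.5.
Net area = 163.5 − 14.5 = 149.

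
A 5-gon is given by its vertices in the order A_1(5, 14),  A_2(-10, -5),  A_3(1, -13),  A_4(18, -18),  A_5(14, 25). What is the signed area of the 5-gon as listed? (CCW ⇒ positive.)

619.5

Σ = (115) + (135) + (216) + (702) + (71) = 1239
Signed area = Σ/2 = 619.5 (positive ⇒ counter-clockwise traversal).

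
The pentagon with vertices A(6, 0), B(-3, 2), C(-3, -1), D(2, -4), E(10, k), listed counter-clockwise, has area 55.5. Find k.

-9

The doubled signed area Σ (x_i y_{i+1} − x_{i+1} y_i) is linear in k.
With k=0 it equals 75; the coefficient of k is -4 (from the two edges through E).
So -4·k + 75 = 2·55.5 = 111 ⇒ k = -9.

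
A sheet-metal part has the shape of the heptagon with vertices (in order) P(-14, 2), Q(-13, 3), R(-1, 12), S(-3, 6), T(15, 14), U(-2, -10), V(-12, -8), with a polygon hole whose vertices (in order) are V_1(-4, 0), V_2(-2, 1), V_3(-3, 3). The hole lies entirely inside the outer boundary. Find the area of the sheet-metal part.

314

Outer boundary:
Apply the surveyor's formula: 2A = Σ (x_i·y_{i+1} − x_{i+1}·y_i), indices taken mod 7.
P→Q: (-14)(3) − (-13)(2) = -16
Q→R: (-13)(12) − (-1)(3) = -153
R→S: (-1)(6) − (-3)(12) = 30
S→T: (-3)(14) − (15)(6) = -132
T→U: (15)(-10) − (-2)(14) = -122
U→V: (-2)(-8) − (-12)(-10) = -104
V→P: (-12)(2) − (-14)(-8) = -136
Σ = -633
Area = |Σ|/2 = 316.5.
Hole:
V_1→V_2: (-4)(1) − (-2)(0) = -4
V_2→V_3: (-2)(3) − (-3)(1) = -3
V_3→V_1: (-3)(0) − (-4)(3) = 12
Σ = 5
Area = |Σ|/2 = 2.5.
Net area = 316.5 − 2.5 = 314.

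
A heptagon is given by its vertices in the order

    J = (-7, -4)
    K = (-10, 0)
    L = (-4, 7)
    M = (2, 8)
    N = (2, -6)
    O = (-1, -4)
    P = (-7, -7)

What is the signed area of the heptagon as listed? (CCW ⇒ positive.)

-120

Σ = (-40) + (-70) + (-46) + (-28) + (-14) + (-21) + (-21) = -240
Signed area = Σ/2 = -120 (negative ⇒ clockwise traversal).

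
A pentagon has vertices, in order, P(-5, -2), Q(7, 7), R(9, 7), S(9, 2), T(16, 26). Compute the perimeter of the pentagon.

|PQ| = √((12)² + (9)²) = √225 = 15
|QR| = √((2)² + (0)²) = √4 = 2
|RS| = √((0)² + (-5)²) = √25 = 5
|ST| = √((7)² + (24)²) = √625 = 25
|TP| = √((-21)² + (-28)²) = √1225 = 35
Perimeter = 15 + 2 + 5 + 25 + 35 = 82.

82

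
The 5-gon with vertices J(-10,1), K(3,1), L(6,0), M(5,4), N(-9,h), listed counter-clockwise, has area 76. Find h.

8

The doubled signed area Σ (x_i y_{i+1} − x_{i+1} y_i) is linear in h.
With h=0 it equals 32; the coefficient of h is 15 (from the two edges through N).
So 15·h + 32 = 2·76 = 152 ⇒ h = 8.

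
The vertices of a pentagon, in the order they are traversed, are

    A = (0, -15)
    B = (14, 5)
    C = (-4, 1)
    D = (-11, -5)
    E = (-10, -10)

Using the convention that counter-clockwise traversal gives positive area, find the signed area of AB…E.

242.5

Cross-terms: 210, 34, 31, 60, 150  ⇒  Σ = 485
Signed area = Σ/2 = 242.5 (positive ⇒ counter-clockwise traversal).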